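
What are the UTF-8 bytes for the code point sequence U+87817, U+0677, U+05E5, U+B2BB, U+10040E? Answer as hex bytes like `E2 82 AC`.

F2 87 A0 97 D9 B7 D7 A5 EB 8A BB F4 80 90 8E

U+87817: 4-byte form → F2 87 A0 97.
U+0677: 2-byte form → D9 B7.
U+05E5: 2-byte form → D7 A5.
U+B2BB: 3-byte form → EB 8A BB.
U+10040E: 4-byte form → F4 80 90 8E.
Concatenated (15 bytes): F2 87 A0 97 D9 B7 D7 A5 EB 8A BB F4 80 90 8E.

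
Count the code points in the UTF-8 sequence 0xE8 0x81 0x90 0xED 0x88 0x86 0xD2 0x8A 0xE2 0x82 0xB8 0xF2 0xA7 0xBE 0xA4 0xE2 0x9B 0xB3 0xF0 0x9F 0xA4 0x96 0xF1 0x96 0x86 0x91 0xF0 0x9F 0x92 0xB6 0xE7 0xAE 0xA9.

10

Byte at offset 0: 0xE8 = 11101000 → 3-byte char (#1). Advance 3.
Byte at offset 3: 0xED = 11101101 → 3-byte char (#2). Advance 3.
Byte at offset 6: 0xD2 = 11010010 → 2-byte char (#3). Advance 2.
Byte at offset 8: 0xE2 = 11100010 → 3-byte char (#4). Advance 3.
Byte at offset 11: 0xF2 = 11110010 → 4-byte char (#5). Advance 4.
Byte at offset 15: 0xE2 = 11100010 → 3-byte char (#6). Advance 3.
Byte at offset 18: 0xF0 = 11110000 → 4-byte char (#7). Advance 4.
Byte at offset 22: 0xF1 = 11110001 → 4-byte char (#8). Advance 4.
Byte at offset 26: 0xF0 = 11110000 → 4-byte char (#9). Advance 4.
Byte at offset 30: 0xE7 = 11100111 → 3-byte char (#10). Advance 3.
Reached end at offset 33 after 10 code points.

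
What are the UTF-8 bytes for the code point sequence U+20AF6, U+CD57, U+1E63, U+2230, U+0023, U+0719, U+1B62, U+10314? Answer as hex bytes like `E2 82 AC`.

F0 A0 AB B6 EC B5 97 E1 B9 A3 E2 88 B0 23 DC 99 E1 AD A2 F0 90 8C 94

U+20AF6: 4-byte form → F0 A0 AB B6.
U+CD57: 3-byte form → EC B5 97.
U+1E63: 3-byte form → E1 B9 A3.
U+2230: 3-byte form → E2 88 B0.
U+0023: 1-byte form → 23.
U+0719: 2-byte form → DC 99.
U+1B62: 3-byte form → E1 AD A2.
U+10314: 4-byte form → F0 90 8C 94.
Concatenated (23 bytes): F0 A0 AB B6 EC B5 97 E1 B9 A3 E2 88 B0 23 DC 99 E1 AD A2 F0 90 8C 94.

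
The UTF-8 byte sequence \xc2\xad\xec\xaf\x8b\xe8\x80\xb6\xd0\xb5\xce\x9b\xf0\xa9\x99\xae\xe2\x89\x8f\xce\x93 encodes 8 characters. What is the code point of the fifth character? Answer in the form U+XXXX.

Offset 0: leading byte 0xC2 = 11000010 → 2-byte char #1 = C2 AD.
Offset 2: leading byte 0xEC = 11101100 → 3-byte char #2 = EC AF 8B.
Offset 5: leading byte 0xE8 = 11101000 → 3-byte char #3 = E8 80 B6.
Offset 8: leading byte 0xD0 = 11010000 → 2-byte char #4 = D0 B5.
Offset 10: leading byte 0xCE = 11001110 → 2-byte char #5 = CE 9B.
Leading byte 0xCE = 11001110 matches 110xxxxx → 2-byte sequence.
Byte 1: 0xCE = 11001110, payload 01110 (5 bits).
Byte 2: 0x9B = 10011011 (10xxxxxx ✓), payload 011011.
Concatenate: 01110011011 = 0x39B (11 bits → U+039B).

U+039B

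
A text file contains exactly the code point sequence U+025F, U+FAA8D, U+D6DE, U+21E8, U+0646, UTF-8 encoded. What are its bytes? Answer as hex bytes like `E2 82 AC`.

C9 9F F3 BA AA 8D ED 9B 9E E2 87 A8 D9 86

U+025F: 2-byte form → C9 9F.
U+FAA8D: 4-byte form → F3 BA AA 8D.
U+D6DE: 3-byte form → ED 9B 9E.
U+21E8: 3-byte form → E2 87 A8.
U+0646: 2-byte form → D9 86.
Concatenated (14 bytes): C9 9F F3 BA AA 8D ED 9B 9E E2 87 A8 D9 86.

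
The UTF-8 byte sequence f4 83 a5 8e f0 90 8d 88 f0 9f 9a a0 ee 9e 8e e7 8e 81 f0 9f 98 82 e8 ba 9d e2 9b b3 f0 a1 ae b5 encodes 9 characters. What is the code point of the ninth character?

Offset 0: leading byte 0xF4 = 11110100 → 4-byte char #1 = F4 83 A5 8E.
Offset 4: leading byte 0xF0 = 11110000 → 4-byte char #2 = F0 90 8D 88.
Offset 8: leading byte 0xF0 = 11110000 → 4-byte char #3 = F0 9F 9A A0.
Offset 12: leading byte 0xEE = 11101110 → 3-byte char #4 = EE 9E 8E.
Offset 15: leading byte 0xE7 = 11100111 → 3-byte char #5 = E7 8E 81.
Offset 18: leading byte 0xF0 = 11110000 → 4-byte char #6 = F0 9F 98 82.
Offset 22: leading byte 0xE8 = 11101000 → 3-byte char #7 = E8 BA 9D.
Offset 25: leading byte 0xE2 = 11100010 → 3-byte char #8 = E2 9B B3.
Offset 28: leading byte 0xF0 = 11110000 → 4-byte char #9 = F0 A1 AE B5.
Leading byte 0xF0 = 11110000 matches 11110xxx → 4-byte sequence.
Byte 1: 0xF0 = 11110000, payload 000 (3 bits).
Byte 2: 0xA1 = 10100001 (10xxxxxx ✓), payload 100001.
Byte 3: 0xAE = 10101110 (10xxxxxx ✓), payload 101110.
Byte 4: 0xB5 = 10110101 (10xxxxxx ✓), payload 110101.
Concatenate: 000100001101110110101 = 0x21BB5 (21 bits → U+21BB5).

U+21BB5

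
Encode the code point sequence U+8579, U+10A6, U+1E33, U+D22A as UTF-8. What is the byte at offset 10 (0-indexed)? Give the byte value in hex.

0x88

U+8579 → 3-byte form E8 95 B9 at offsets 0–2.
U+10A6 → 3-byte form E1 82 A6 at offsets 3–5.
U+1E33 → 3-byte form E1 B8 B3 at offsets 6–8.
U+D22A → 3-byte form ED 88 AA at offsets 9–11.
Offset 10 falls in char 4's range; it's byte 2 of ED 88 AA = 0x88.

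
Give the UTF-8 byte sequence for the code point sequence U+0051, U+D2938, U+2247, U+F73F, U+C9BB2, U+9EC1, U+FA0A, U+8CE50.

51 F3 92 A4 B8 E2 89 87 EF 9C BF F3 89 AE B2 E9 BB 81 EF A8 8A F2 8C B9 90

U+0051: 1-byte form → 51.
U+D2938: 4-byte form → F3 92 A4 B8.
U+2247: 3-byte form → E2 89 87.
U+F73F: 3-byte form → EF 9C BF.
U+C9BB2: 4-byte form → F3 89 AE B2.
U+9EC1: 3-byte form → E9 BB 81.
U+FA0A: 3-byte form → EF A8 8A.
U+8CE50: 4-byte form → F2 8C B9 90.
Concatenated (25 bytes): 51 F3 92 A4 B8 E2 89 87 EF 9C BF F3 89 AE B2 E9 BB 81 EF A8 8A F2 8C B9 90.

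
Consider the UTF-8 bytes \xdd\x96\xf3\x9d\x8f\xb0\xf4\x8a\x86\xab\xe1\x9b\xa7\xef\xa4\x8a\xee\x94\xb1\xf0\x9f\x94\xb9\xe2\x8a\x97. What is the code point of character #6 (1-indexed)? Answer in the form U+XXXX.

Offset 0: leading byte 0xDD = 11011101 → 2-byte char #1 = DD 96.
Offset 2: leading byte 0xF3 = 11110011 → 4-byte char #2 = F3 9D 8F B0.
Offset 6: leading byte 0xF4 = 11110100 → 4-byte char #3 = F4 8A 86 AB.
Offset 10: leading byte 0xE1 = 11100001 → 3-byte char #4 = E1 9B A7.
Offset 13: leading byte 0xEF = 11101111 → 3-byte char #5 = EF A4 8A.
Offset 16: leading byte 0xEE = 11101110 → 3-byte char #6 = EE 94 B1.
Leading byte 0xEE = 11101110 matches 1110xxxx → 3-byte sequence.
Byte 1: 0xEE = 11101110, payload 1110 (4 bits).
Byte 2: 0x94 = 10010100 (10xxxxxx ✓), payload 010100.
Byte 3: 0xB1 = 10110001 (10xxxxxx ✓), payload 110001.
Concatenate: 1110010100110001 = 0xE531 (16 bits → U+E531).

U+E531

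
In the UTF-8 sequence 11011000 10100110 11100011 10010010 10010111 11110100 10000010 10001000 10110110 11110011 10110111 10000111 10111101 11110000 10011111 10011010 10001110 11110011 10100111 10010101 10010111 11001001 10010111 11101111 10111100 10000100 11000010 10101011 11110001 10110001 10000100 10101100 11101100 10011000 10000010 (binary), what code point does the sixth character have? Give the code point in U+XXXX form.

U+E7557

Offset 0: leading byte 0xD8 = 11011000 → 2-byte char #1 = D8 A6.
Offset 2: leading byte 0xE3 = 11100011 → 3-byte char #2 = E3 92 97.
Offset 5: leading byte 0xF4 = 11110100 → 4-byte char #3 = F4 82 88 B6.
Offset 9: leading byte 0xF3 = 11110011 → 4-byte char #4 = F3 B7 87 BD.
Offset 13: leading byte 0xF0 = 11110000 → 4-byte char #5 = F0 9F 9A 8E.
Offset 17: leading byte 0xF3 = 11110011 → 4-byte char #6 = F3 A7 95 97.
Leading byte 0xF3 = 11110011 matches 11110xxx → 4-byte sequence.
Byte 1: 0xF3 = 11110011, payload 011 (3 bits).
Byte 2: 0xA7 = 10100111 (10xxxxxx ✓), payload 100111.
Byte 3: 0x95 = 10010101 (10xxxxxx ✓), payload 010101.
Byte 4: 0x97 = 10010111 (10xxxxxx ✓), payload 010111.
Concatenate: 011100111010101010111 = 0xE7557 (21 bits → U+E7557).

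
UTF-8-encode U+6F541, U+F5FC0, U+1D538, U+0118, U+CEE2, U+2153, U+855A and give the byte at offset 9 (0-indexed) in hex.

0x9D

U+6F541 → 4-byte form F1 AF 95 81 at offsets 0–3.
U+F5FC0 → 4-byte form F3 B5 BF 80 at offsets 4–7.
U+1D538 → 4-byte form F0 9D 94 B8 at offsets 8–11.
Offset 9 falls in char 3's range; it's byte 2 of F0 9D 94 B8 = 0x9D.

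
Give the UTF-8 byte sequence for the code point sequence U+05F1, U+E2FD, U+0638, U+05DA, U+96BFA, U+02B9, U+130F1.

D7 B1 EE 8B BD D8 B8 D7 9A F2 96 AF BA CA B9 F0 93 83 B1

U+05F1: 2-byte form → D7 B1.
U+E2FD: 3-byte form → EE 8B BD.
U+0638: 2-byte form → D8 B8.
U+05DA: 2-byte form → D7 9A.
U+96BFA: 4-byte form → F2 96 AF BA.
U+02B9: 2-byte form → CA B9.
U+130F1: 4-byte form → F0 93 83 B1.
Concatenated (19 bytes): D7 B1 EE 8B BD D8 B8 D7 9A F2 96 AF BA CA B9 F0 93 83 B1.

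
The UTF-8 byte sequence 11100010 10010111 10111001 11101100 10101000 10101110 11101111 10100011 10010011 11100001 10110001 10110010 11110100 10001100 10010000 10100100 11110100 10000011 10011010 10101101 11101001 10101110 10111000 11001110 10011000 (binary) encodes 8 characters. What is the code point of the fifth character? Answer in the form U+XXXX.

Offset 0: leading byte 0xE2 = 11100010 → 3-byte char #1 = E2 97 B9.
Offset 3: leading byte 0xEC = 11101100 → 3-byte char #2 = EC A8 AE.
Offset 6: leading byte 0xEF = 11101111 → 3-byte char #3 = EF A3 93.
Offset 9: leading byte 0xE1 = 11100001 → 3-byte char #4 = E1 B1 B2.
Offset 12: leading byte 0xF4 = 11110100 → 4-byte char #5 = F4 8C 90 A4.
Leading byte 0xF4 = 11110100 matches 11110xxx → 4-byte sequence.
Byte 1: 0xF4 = 11110100, payload 100 (3 bits).
Byte 2: 0x8C = 10001100 (10xxxxxx ✓), payload 001100.
Byte 3: 0x90 = 10010000 (10xxxxxx ✓), payload 010000.
Byte 4: 0xA4 = 10100100 (10xxxxxx ✓), payload 100100.
Concatenate: 100001100010000100100 = 0x10C424 (21 bits → U+10C424).

U+10C424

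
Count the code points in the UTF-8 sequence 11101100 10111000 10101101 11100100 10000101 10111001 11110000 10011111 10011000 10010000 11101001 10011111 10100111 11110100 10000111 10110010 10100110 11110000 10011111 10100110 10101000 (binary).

6

Byte at offset 0: 0xEC = 11101100 → 3-byte char (#1). Advance 3.
Byte at offset 3: 0xE4 = 11100100 → 3-byte char (#2). Advance 3.
Byte at offset 6: 0xF0 = 11110000 → 4-byte char (#3). Advance 4.
Byte at offset 10: 0xE9 = 11101001 → 3-byte char (#4). Advance 3.
Byte at offset 13: 0xF4 = 11110100 → 4-byte char (#5). Advance 4.
Byte at offset 17: 0xF0 = 11110000 → 4-byte char (#6). Advance 4.
Reached end at offset 21 after 6 code points.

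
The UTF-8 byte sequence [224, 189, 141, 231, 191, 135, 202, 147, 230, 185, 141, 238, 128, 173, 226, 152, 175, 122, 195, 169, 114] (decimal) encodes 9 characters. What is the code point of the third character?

Offset 0: leading byte 0xE0 = 11100000 → 3-byte char #1 = E0 BD 8D.
Offset 3: leading byte 0xE7 = 11100111 → 3-byte char #2 = E7 BF 87.
Offset 6: leading byte 0xCA = 11001010 → 2-byte char #3 = CA 93.
Leading byte 0xCA = 11001010 matches 110xxxxx → 2-byte sequence.
Byte 1: 0xCA = 11001010, payload 01010 (5 bits).
Byte 2: 0x93 = 10010011 (10xxxxxx ✓), payload 010011.
Concatenate: 01010010011 = 0x293 (11 bits → U+0293).

U+0293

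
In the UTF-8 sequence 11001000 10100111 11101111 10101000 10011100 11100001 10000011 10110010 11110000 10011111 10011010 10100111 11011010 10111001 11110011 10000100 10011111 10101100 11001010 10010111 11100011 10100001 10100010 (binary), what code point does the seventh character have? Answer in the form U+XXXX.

U+0297

Offset 0: leading byte 0xC8 = 11001000 → 2-byte char #1 = C8 A7.
Offset 2: leading byte 0xEF = 11101111 → 3-byte char #2 = EF A8 9C.
Offset 5: leading byte 0xE1 = 11100001 → 3-byte char #3 = E1 83 B2.
Offset 8: leading byte 0xF0 = 11110000 → 4-byte char #4 = F0 9F 9A A7.
Offset 12: leading byte 0xDA = 11011010 → 2-byte char #5 = DA B9.
Offset 14: leading byte 0xF3 = 11110011 → 4-byte char #6 = F3 84 9F AC.
Offset 18: leading byte 0xCA = 11001010 → 2-byte char #7 = CA 97.
Leading byte 0xCA = 11001010 matches 110xxxxx → 2-byte sequence.
Byte 1: 0xCA = 11001010, payload 01010 (5 bits).
Byte 2: 0x97 = 10010111 (10xxxxxx ✓), payload 010111.
Concatenate: 01010010111 = 0x297 (11 bits → U+0297).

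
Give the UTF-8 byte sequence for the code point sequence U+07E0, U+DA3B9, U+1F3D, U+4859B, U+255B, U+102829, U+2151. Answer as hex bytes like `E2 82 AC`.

U+07E0: 2-byte form → DF A0.
U+DA3B9: 4-byte form → F3 9A 8E B9.
U+1F3D: 3-byte form → E1 BC BD.
U+4859B: 4-byte form → F1 88 96 9B.
U+255B: 3-byte form → E2 95 9B.
U+102829: 4-byte form → F4 82 A0 A9.
U+2151: 3-byte form → E2 85 91.
Concatenated (23 bytes): DF A0 F3 9A 8E B9 E1 BC BD F1 88 96 9B E2 95 9B F4 82 A0 A9 E2 85 91.

DF A0 F3 9A 8E B9 E1 BC BD F1 88 96 9B E2 95 9B F4 82 A0 A9 E2 85 91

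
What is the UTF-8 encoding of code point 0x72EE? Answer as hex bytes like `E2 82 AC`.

E7 8B AE

U+72EE = 0x72EE = 29422 decimal. In range U+0800–U+FFFF → 3-byte form: 1110xxxx 10xxxxxx 10xxxxxx.
Binary (16 bits): 0111001011101110.
Split 4+6+6: 0111 | 001011 | 101110.
Byte 1: 11100111 = 0xE7.
Byte 2: 10001011 = 0x8B.
Byte 3: 10101110 = 0xAE.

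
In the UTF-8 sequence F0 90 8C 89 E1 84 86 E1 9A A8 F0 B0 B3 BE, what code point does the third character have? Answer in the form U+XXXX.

Offset 0: leading byte 0xF0 = 11110000 → 4-byte char #1 = F0 90 8C 89.
Offset 4: leading byte 0xE1 = 11100001 → 3-byte char #2 = E1 84 86.
Offset 7: leading byte 0xE1 = 11100001 → 3-byte char #3 = E1 9A A8.
Leading byte 0xE1 = 11100001 matches 1110xxxx → 3-byte sequence.
Byte 1: 0xE1 = 11100001, payload 0001 (4 bits).
Byte 2: 0x9A = 10011010 (10xxxxxx ✓), payload 011010.
Byte 3: 0xA8 = 10101000 (10xxxxxx ✓), payload 101000.
Concatenate: 0001011010101000 = 0x16A8 (16 bits → U+16A8).

U+16A8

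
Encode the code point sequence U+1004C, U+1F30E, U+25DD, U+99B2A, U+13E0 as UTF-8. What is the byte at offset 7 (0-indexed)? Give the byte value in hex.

0x8E

U+1004C → 4-byte form F0 90 81 8C at offsets 0–3.
U+1F30E → 4-byte form F0 9F 8C 8E at offsets 4–7.
Offset 7 falls in char 2's range; it's byte 4 of F0 9F 8C 8E = 0x8E.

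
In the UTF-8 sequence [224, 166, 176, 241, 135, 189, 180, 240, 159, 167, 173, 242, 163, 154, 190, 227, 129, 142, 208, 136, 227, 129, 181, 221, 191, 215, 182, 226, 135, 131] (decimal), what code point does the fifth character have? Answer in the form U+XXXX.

Offset 0: leading byte 0xE0 = 11100000 → 3-byte char #1 = E0 A6 B0.
Offset 3: leading byte 0xF1 = 11110001 → 4-byte char #2 = F1 87 BD B4.
Offset 7: leading byte 0xF0 = 11110000 → 4-byte char #3 = F0 9F A7 AD.
Offset 11: leading byte 0xF2 = 11110010 → 4-byte char #4 = F2 A3 9A BE.
Offset 15: leading byte 0xE3 = 11100011 → 3-byte char #5 = E3 81 8E.
Leading byte 0xE3 = 11100011 matches 1110xxxx → 3-byte sequence.
Byte 1: 0xE3 = 11100011, payload 0011 (4 bits).
Byte 2: 0x81 = 10000001 (10xxxxxx ✓), payload 000001.
Byte 3: 0x8E = 10001110 (10xxxxxx ✓), payload 001110.
Concatenate: 0011000001001110 = 0x304E (16 bits → U+304E).

U+304E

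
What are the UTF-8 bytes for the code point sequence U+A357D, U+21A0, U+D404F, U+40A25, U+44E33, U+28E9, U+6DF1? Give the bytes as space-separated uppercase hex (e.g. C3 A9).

U+A357D: 4-byte form → F2 A3 95 BD.
U+21A0: 3-byte form → E2 86 A0.
U+D404F: 4-byte form → F3 94 81 8F.
U+40A25: 4-byte form → F1 80 A8 A5.
U+44E33: 4-byte form → F1 84 B8 B3.
U+28E9: 3-byte form → E2 A3 A9.
U+6DF1: 3-byte form → E6 B7 B1.
Concatenated (25 bytes): F2 A3 95 BD E2 86 A0 F3 94 81 8F F1 80 A8 A5 F1 84 B8 B3 E2 A3 A9 E6 B7 B1.

F2 A3 95 BD E2 86 A0 F3 94 81 8F F1 80 A8 A5 F1 84 B8 B3 E2 A3 A9 E6 B7 B1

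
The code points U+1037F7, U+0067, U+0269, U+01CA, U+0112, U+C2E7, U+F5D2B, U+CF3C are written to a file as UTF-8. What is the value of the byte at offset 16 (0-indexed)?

U+1037F7 → 4-byte form F4 83 9F B7 at offsets 0–3.
U+0067 → 1-byte form 67 at offsets 4–4.
U+0269 → 2-byte form C9 A9 at offsets 5–6.
U+01CA → 2-byte form C7 8A at offsets 7–8.
U+0112 → 2-byte form C4 92 at offsets 9–10.
U+C2E7 → 3-byte form EC 8B A7 at offsets 11–13.
U+F5D2B → 4-byte form F3 B5 B4 AB at offsets 14–17.
Offset 16 falls in char 7's range; it's byte 3 of F3 B5 B4 AB = 0xB4.

0xB4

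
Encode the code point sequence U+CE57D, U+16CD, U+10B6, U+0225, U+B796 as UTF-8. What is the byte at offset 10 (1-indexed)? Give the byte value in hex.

1-indexed offset 10 is 0-indexed offset 9.
U+CE57D → 4-byte form F3 8E 95 BD at offsets 0–3.
U+16CD → 3-byte form E1 9B 8D at offsets 4–6.
U+10B6 → 3-byte form E1 82 B6 at offsets 7–9.
Offset 9 falls in char 3's range; it's byte 3 of E1 82 B6 = 0xB6.

0xB6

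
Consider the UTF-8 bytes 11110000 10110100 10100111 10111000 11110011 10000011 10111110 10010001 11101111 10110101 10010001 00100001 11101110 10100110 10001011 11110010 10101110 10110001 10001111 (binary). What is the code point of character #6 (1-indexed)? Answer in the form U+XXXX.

Offset 0: leading byte 0xF0 = 11110000 → 4-byte char #1 = F0 B4 A7 B8.
Offset 4: leading byte 0xF3 = 11110011 → 4-byte char #2 = F3 83 BE 91.
Offset 8: leading byte 0xEF = 11101111 → 3-byte char #3 = EF B5 91.
Offset 11: leading byte 0x21 = 00100001 → 1-byte char #4 = 21.
Offset 12: leading byte 0xEE = 11101110 → 3-byte char #5 = EE A6 8B.
Offset 15: leading byte 0xF2 = 11110010 → 4-byte char #6 = F2 AE B1 8F.
Leading byte 0xF2 = 11110010 matches 11110xxx → 4-byte sequence.
Byte 1: 0xF2 = 11110010, payload 010 (3 bits).
Byte 2: 0xAE = 10101110 (10xxxxxx ✓), payload 101110.
Byte 3: 0xB1 = 10110001 (10xxxxxx ✓), payload 110001.
Byte 4: 0x8F = 10001111 (10xxxxxx ✓), payload 001111.
Concatenate: 010101110110001001111 = 0xAEC4F (21 bits → U+AEC4F).

U+AEC4F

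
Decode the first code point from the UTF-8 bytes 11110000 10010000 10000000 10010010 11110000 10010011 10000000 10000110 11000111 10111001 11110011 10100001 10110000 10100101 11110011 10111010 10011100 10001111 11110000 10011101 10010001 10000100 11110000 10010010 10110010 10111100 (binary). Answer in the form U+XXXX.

Offset 0: leading byte 0xF0 = 11110000 → 4-byte char #1 = F0 90 80 92.
Leading byte 0xF0 = 11110000 matches 11110xxx → 4-byte sequence.
Byte 1: 0xF0 = 11110000, payload 000 (3 bits).
Byte 2: 0x90 = 10010000 (10xxxxxx ✓), payload 010000.
Byte 3: 0x80 = 10000000 (10xxxxxx ✓), payload 000000.
Byte 4: 0x92 = 10010010 (10xxxxxx ✓), payload 010010.
Concatenate: 000010000000000010010 = 0x10012 (21 bits → U+10012).

U+10012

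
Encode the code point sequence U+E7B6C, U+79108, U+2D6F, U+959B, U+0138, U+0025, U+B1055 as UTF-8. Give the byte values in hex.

U+E7B6C: 4-byte form → F3 A7 AD AC.
U+79108: 4-byte form → F1 B9 84 88.
U+2D6F: 3-byte form → E2 B5 AF.
U+959B: 3-byte form → E9 96 9B.
U+0138: 2-byte form → C4 B8.
U+0025: 1-byte form → 25.
U+B1055: 4-byte form → F2 B1 81 95.
Concatenated (21 bytes): F3 A7 AD AC F1 B9 84 88 E2 B5 AF E9 96 9B C4 B8 25 F2 B1 81 95.

F3 A7 AD AC F1 B9 84 88 E2 B5 AF E9 96 9B C4 B8 25 F2 B1 81 95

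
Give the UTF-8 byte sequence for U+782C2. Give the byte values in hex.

F1 B8 8B 82

U+782C2 = 0x782C2 = 492226 decimal. In range U+10000–U+10FFFF → 4-byte form: 11110xxx 10xxxxxx 10xxxxxx 10xxxxxx.
Binary (21 bits): 001111000001011000010.
Split 3+6+6+6: 001 | 111000 | 001011 | 000010.
Byte 1: 11110001 = 0xF1.
Byte 2: 10111000 = 0xB8.
Byte 3: 10001011 = 0x8B.
Byte 4: 10000010 = 0x82.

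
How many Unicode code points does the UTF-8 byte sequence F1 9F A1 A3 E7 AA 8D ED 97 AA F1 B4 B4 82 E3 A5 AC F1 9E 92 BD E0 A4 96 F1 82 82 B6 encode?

Byte at offset 0: 0xF1 = 11110001 → 4-byte char (#1). Advance 4.
Byte at offset 4: 0xE7 = 11100111 → 3-byte char (#2). Advance 3.
Byte at offset 7: 0xED = 11101101 → 3-byte char (#3). Advance 3.
Byte at offset 10: 0xF1 = 11110001 → 4-byte char (#4). Advance 4.
Byte at offset 14: 0xE3 = 11100011 → 3-byte char (#5). Advance 3.
Byte at offset 17: 0xF1 = 11110001 → 4-byte char (#6). Advance 4.
Byte at offset 21: 0xE0 = 11100000 → 3-byte char (#7). Advance 3.
Byte at offset 24: 0xF1 = 11110001 → 4-byte char (#8). Advance 4.
Reached end at offset 28 after 8 code points.

8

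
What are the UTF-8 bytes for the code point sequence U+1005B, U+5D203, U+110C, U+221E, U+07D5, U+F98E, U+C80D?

U+1005B: 4-byte form → F0 90 81 9B.
U+5D203: 4-byte form → F1 9D 88 83.
U+110C: 3-byte form → E1 84 8C.
U+221E: 3-byte form → E2 88 9E.
U+07D5: 2-byte form → DF 95.
U+F98E: 3-byte form → EF A6 8E.
U+C80D: 3-byte form → EC A0 8D.
Concatenated (22 bytes): F0 90 81 9B F1 9D 88 83 E1 84 8C E2 88 9E DF 95 EF A6 8E EC A0 8D.

F0 90 81 9B F1 9D 88 83 E1 84 8C E2 88 9E DF 95 EF A6 8E EC A0 8D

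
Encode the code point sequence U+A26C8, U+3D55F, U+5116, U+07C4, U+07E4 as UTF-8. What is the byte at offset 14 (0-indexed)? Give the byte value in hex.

0xA4

U+A26C8 → 4-byte form F2 A2 9B 88 at offsets 0–3.
U+3D55F → 4-byte form F0 BD 95 9F at offsets 4–7.
U+5116 → 3-byte form E5 84 96 at offsets 8–10.
U+07C4 → 2-byte form DF 84 at offsets 11–12.
U+07E4 → 2-byte form DF A4 at offsets 13–14.
Offset 14 falls in char 5's range; it's byte 2 of DF A4 = 0xA4.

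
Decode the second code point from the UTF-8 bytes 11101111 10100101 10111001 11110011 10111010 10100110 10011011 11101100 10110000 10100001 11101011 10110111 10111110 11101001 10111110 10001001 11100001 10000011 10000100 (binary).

U+FA99B

Offset 0: leading byte 0xEF = 11101111 → 3-byte char #1 = EF A5 B9.
Offset 3: leading byte 0xF3 = 11110011 → 4-byte char #2 = F3 BA A6 9B.
Leading byte 0xF3 = 11110011 matches 11110xxx → 4-byte sequence.
Byte 1: 0xF3 = 11110011, payload 011 (3 bits).
Byte 2: 0xBA = 10111010 (10xxxxxx ✓), payload 111010.
Byte 3: 0xA6 = 10100110 (10xxxxxx ✓), payload 100110.
Byte 4: 0x9B = 10011011 (10xxxxxx ✓), payload 011011.
Concatenate: 011111010100110011011 = 0xFA99B (21 bits → U+FA99B).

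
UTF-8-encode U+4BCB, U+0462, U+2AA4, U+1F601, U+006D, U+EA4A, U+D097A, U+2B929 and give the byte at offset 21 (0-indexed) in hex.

0xAB

U+4BCB → 3-byte form E4 AF 8B at offsets 0–2.
U+0462 → 2-byte form D1 A2 at offsets 3–4.
U+2AA4 → 3-byte form E2 AA A4 at offsets 5–7.
U+1F601 → 4-byte form F0 9F 98 81 at offsets 8–11.
U+006D → 1-byte form 6D at offsets 12–12.
U+EA4A → 3-byte form EE A9 8A at offsets 13–15.
U+D097A → 4-byte form F3 90 A5 BA at offsets 16–19.
U+2B929 → 4-byte form F0 AB A4 A9 at offsets 20–23.
Offset 21 falls in char 8's range; it's byte 2 of F0 AB A4 A9 = 0xAB.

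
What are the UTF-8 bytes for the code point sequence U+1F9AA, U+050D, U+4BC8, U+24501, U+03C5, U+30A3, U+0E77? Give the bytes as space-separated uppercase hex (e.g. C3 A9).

U+1F9AA: 4-byte form → F0 9F A6 AA.
U+050D: 2-byte form → D4 8D.
U+4BC8: 3-byte form → E4 AF 88.
U+24501: 4-byte form → F0 A4 94 81.
U+03C5: 2-byte form → CF 85.
U+30A3: 3-byte form → E3 82 A3.
U+0E77: 3-byte form → E0 B9 B7.
Concatenated (21 bytes): F0 9F A6 AA D4 8D E4 AF 88 F0 A4 94 81 CF 85 E3 82 A3 E0 B9 B7.

F0 9F A6 AA D4 8D E4 AF 88 F0 A4 94 81 CF 85 E3 82 A3 E0 B9 B7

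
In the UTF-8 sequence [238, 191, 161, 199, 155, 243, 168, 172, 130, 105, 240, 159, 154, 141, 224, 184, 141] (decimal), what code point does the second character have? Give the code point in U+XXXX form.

U+01DB

Offset 0: leading byte 0xEE = 11101110 → 3-byte char #1 = EE BF A1.
Offset 3: leading byte 0xC7 = 11000111 → 2-byte char #2 = C7 9B.
Leading byte 0xC7 = 11000111 matches 110xxxxx → 2-byte sequence.
Byte 1: 0xC7 = 11000111, payload 00111 (5 bits).
Byte 2: 0x9B = 10011011 (10xxxxxx ✓), payload 011011.
Concatenate: 00111011011 = 0x1DB (11 bits → U+01DB).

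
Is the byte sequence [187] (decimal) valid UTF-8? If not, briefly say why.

invalid (continuation byte with no leading byte)

Byte 0xBB = 10111011 has the form 10xxxxxx — a continuation byte — but there is no preceding leading byte.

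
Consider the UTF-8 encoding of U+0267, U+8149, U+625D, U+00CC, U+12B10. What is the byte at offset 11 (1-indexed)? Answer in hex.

0xF0

1-indexed offset 11 is 0-indexed offset 10.
U+0267 → 2-byte form C9 A7 at offsets 0–1.
U+8149 → 3-byte form E8 85 89 at offsets 2–4.
U+625D → 3-byte form E6 89 9D at offsets 5–7.
U+00CC → 2-byte form C3 8C at offsets 8–9.
U+12B10 → 4-byte form F0 92 AC 90 at offsets 10–13.
Offset 10 falls in char 5's range; it's byte 1 of F0 92 AC 90 = 0xF0.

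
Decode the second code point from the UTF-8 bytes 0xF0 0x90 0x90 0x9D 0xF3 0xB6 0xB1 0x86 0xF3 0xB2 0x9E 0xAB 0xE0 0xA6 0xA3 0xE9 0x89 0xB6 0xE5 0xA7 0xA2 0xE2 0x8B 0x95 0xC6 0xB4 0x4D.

U+F6C46

Offset 0: leading byte 0xF0 = 11110000 → 4-byte char #1 = F0 90 90 9D.
Offset 4: leading byte 0xF3 = 11110011 → 4-byte char #2 = F3 B6 B1 86.
Leading byte 0xF3 = 11110011 matches 11110xxx → 4-byte sequence.
Byte 1: 0xF3 = 11110011, payload 011 (3 bits).
Byte 2: 0xB6 = 10110110 (10xxxxxx ✓), payload 110110.
Byte 3: 0xB1 = 10110001 (10xxxxxx ✓), payload 110001.
Byte 4: 0x86 = 10000110 (10xxxxxx ✓), payload 000110.
Concatenate: 011110110110001000110 = 0xF6C46 (21 bits → U+F6C46).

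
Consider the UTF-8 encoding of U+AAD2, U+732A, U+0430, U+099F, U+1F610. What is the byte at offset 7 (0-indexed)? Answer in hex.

U+AAD2 → 3-byte form EA AB 92 at offsets 0–2.
U+732A → 3-byte form E7 8C AA at offsets 3–5.
U+0430 → 2-byte form D0 B0 at offsets 6–7.
Offset 7 falls in char 3's range; it's byte 2 of D0 B0 = 0xB0.

0xB0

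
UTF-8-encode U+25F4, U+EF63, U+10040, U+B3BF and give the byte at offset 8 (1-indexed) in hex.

1-indexed offset 8 is 0-indexed offset 7.
U+25F4 → 3-byte form E2 97 B4 at offsets 0–2.
U+EF63 → 3-byte form EE BD A3 at offsets 3–5.
U+10040 → 4-byte form F0 90 81 80 at offsets 6–9.
Offset 7 falls in char 3's range; it's byte 2 of F0 90 81 80 = 0x90.

0x90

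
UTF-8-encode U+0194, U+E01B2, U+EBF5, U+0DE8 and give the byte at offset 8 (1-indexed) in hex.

0xAF

1-indexed offset 8 is 0-indexed offset 7.
U+0194 → 2-byte form C6 94 at offsets 0–1.
U+E01B2 → 4-byte form F3 A0 86 B2 at offsets 2–5.
U+EBF5 → 3-byte form EE AF B5 at offsets 6–8.
Offset 7 falls in char 3's range; it's byte 2 of EE AF B5 = 0xAF.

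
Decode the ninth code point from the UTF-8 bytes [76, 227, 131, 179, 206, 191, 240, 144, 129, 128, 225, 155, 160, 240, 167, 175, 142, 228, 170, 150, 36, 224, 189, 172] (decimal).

Offset 0: leading byte 0x4C = 01001100 → 1-byte char #1 = 4C.
Offset 1: leading byte 0xE3 = 11100011 → 3-byte char #2 = E3 83 B3.
Offset 4: leading byte 0xCE = 11001110 → 2-byte char #3 = CE BF.
Offset 6: leading byte 0xF0 = 11110000 → 4-byte char #4 = F0 90 81 80.
Offset 10: leading byte 0xE1 = 11100001 → 3-byte char #5 = E1 9B A0.
Offset 13: leading byte 0xF0 = 11110000 → 4-byte char #6 = F0 A7 AF 8E.
Offset 17: leading byte 0xE4 = 11100100 → 3-byte char #7 = E4 AA 96.
Offset 20: leading byte 0x24 = 00100100 → 1-byte char #8 = 24.
Offset 21: leading byte 0xE0 = 11100000 → 3-byte char #9 = E0 BD AC.
Leading byte 0xE0 = 11100000 matches 1110xxxx → 3-byte sequence.
Byte 1: 0xE0 = 11100000, payload 0000 (4 bits).
Byte 2: 0xBD = 10111101 (10xxxxxx ✓), payload 111101.
Byte 3: 0xAC = 10101100 (10xxxxxx ✓), payload 101100.
Concatenate: 0000111101101100 = 0xF6C (16 bits → U+0F6C).

U+0F6C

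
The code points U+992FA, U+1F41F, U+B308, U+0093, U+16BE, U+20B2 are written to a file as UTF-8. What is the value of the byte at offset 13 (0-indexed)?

0xE1

U+992FA → 4-byte form F2 99 8B BA at offsets 0–3.
U+1F41F → 4-byte form F0 9F 90 9F at offsets 4–7.
U+B308 → 3-byte form EB 8C 88 at offsets 8–10.
U+0093 → 2-byte form C2 93 at offsets 11–12.
U+16BE → 3-byte form E1 9A BE at offsets 13–15.
Offset 13 falls in char 5's range; it's byte 1 of E1 9A BE = 0xE1.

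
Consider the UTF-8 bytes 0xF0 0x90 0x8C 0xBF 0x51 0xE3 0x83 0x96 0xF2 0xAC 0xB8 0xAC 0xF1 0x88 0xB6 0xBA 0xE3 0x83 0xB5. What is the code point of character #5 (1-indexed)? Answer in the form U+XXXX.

U+48DBA

Offset 0: leading byte 0xF0 = 11110000 → 4-byte char #1 = F0 90 8C BF.
Offset 4: leading byte 0x51 = 01010001 → 1-byte char #2 = 51.
Offset 5: leading byte 0xE3 = 11100011 → 3-byte char #3 = E3 83 96.
Offset 8: leading byte 0xF2 = 11110010 → 4-byte char #4 = F2 AC B8 AC.
Offset 12: leading byte 0xF1 = 11110001 → 4-byte char #5 = F1 88 B6 BA.
Leading byte 0xF1 = 11110001 matches 11110xxx → 4-byte sequence.
Byte 1: 0xF1 = 11110001, payload 001 (3 bits).
Byte 2: 0x88 = 10001000 (10xxxxxx ✓), payload 001000.
Byte 3: 0xB6 = 10110110 (10xxxxxx ✓), payload 110110.
Byte 4: 0xBA = 10111010 (10xxxxxx ✓), payload 111010.
Concatenate: 001001000110110111010 = 0x48DBA (21 bits → U+48DBA).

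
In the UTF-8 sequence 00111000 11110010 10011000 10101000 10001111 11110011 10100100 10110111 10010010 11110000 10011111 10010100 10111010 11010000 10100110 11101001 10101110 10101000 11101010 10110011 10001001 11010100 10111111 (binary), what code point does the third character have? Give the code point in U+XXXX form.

U+E4DD2

Offset 0: leading byte 0x38 = 00111000 → 1-byte char #1 = 38.
Offset 1: leading byte 0xF2 = 11110010 → 4-byte char #2 = F2 98 A8 8F.
Offset 5: leading byte 0xF3 = 11110011 → 4-byte char #3 = F3 A4 B7 92.
Leading byte 0xF3 = 11110011 matches 11110xxx → 4-byte sequence.
Byte 1: 0xF3 = 11110011, payload 011 (3 bits).
Byte 2: 0xA4 = 10100100 (10xxxxxx ✓), payload 100100.
Byte 3: 0xB7 = 10110111 (10xxxxxx ✓), payload 110111.
Byte 4: 0x92 = 10010010 (10xxxxxx ✓), payload 010010.
Concatenate: 011100100110111010010 = 0xE4DD2 (21 bits → U+E4DD2).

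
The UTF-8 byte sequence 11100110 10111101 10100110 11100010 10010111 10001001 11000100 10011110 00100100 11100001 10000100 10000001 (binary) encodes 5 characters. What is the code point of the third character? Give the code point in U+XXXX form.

Offset 0: leading byte 0xE6 = 11100110 → 3-byte char #1 = E6 BD A6.
Offset 3: leading byte 0xE2 = 11100010 → 3-byte char #2 = E2 97 89.
Offset 6: leading byte 0xC4 = 11000100 → 2-byte char #3 = C4 9E.
Leading byte 0xC4 = 11000100 matches 110xxxxx → 2-byte sequence.
Byte 1: 0xC4 = 11000100, payload 00100 (5 bits).
Byte 2: 0x9E = 10011110 (10xxxxxx ✓), payload 011110.
Concatenate: 00100011110 = 0x11E (11 bits → U+011E).

U+011E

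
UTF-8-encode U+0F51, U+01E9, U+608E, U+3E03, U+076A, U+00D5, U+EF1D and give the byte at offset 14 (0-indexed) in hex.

U+0F51 → 3-byte form E0 BD 91 at offsets 0–2.
U+01E9 → 2-byte form C7 A9 at offsets 3–4.
U+608E → 3-byte form E6 82 8E at offsets 5–7.
U+3E03 → 3-byte form E3 B8 83 at offsets 8–10.
U+076A → 2-byte form DD AA at offsets 11–12.
U+00D5 → 2-byte form C3 95 at offsets 13–14.
Offset 14 falls in char 6's range; it's byte 2 of C3 95 = 0x95.

0x95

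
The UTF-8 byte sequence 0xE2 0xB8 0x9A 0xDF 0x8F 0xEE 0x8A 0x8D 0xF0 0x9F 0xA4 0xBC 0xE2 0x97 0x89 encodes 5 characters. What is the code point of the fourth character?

U+1F93C

Offset 0: leading byte 0xE2 = 11100010 → 3-byte char #1 = E2 B8 9A.
Offset 3: leading byte 0xDF = 11011111 → 2-byte char #2 = DF 8F.
Offset 5: leading byte 0xEE = 11101110 → 3-byte char #3 = EE 8A 8D.
Offset 8: leading byte 0xF0 = 11110000 → 4-byte char #4 = F0 9F A4 BC.
Leading byte 0xF0 = 11110000 matches 11110xxx → 4-byte sequence.
Byte 1: 0xF0 = 11110000, payload 000 (3 bits).
Byte 2: 0x9F = 10011111 (10xxxxxx ✓), payload 011111.
Byte 3: 0xA4 = 10100100 (10xxxxxx ✓), payload 100100.
Byte 4: 0xBC = 10111100 (10xxxxxx ✓), payload 111100.
Concatenate: 000011111100100111100 = 0x1F93C (21 bits → U+1F93C).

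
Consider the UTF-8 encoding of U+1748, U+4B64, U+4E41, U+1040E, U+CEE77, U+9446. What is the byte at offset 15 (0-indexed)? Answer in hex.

0xB9

U+1748 → 3-byte form E1 9D 88 at offsets 0–2.
U+4B64 → 3-byte form E4 AD A4 at offsets 3–5.
U+4E41 → 3-byte form E4 B9 81 at offsets 6–8.
U+1040E → 4-byte form F0 90 90 8E at offsets 9–12.
U+CEE77 → 4-byte form F3 8E B9 B7 at offsets 13–16.
Offset 15 falls in char 5's range; it's byte 3 of F3 8E B9 B7 = 0xB9.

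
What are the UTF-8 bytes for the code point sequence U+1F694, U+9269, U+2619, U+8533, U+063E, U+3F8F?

F0 9F 9A 94 E9 89 A9 E2 98 99 E8 94 B3 D8 BE E3 BE 8F

U+1F694: 4-byte form → F0 9F 9A 94.
U+9269: 3-byte form → E9 89 A9.
U+2619: 3-byte form → E2 98 99.
U+8533: 3-byte form → E8 94 B3.
U+063E: 2-byte form → D8 BE.
U+3F8F: 3-byte form → E3 BE 8F.
Concatenated (18 bytes): F0 9F 9A 94 E9 89 A9 E2 98 99 E8 94 B3 D8 BE E3 BE 8F.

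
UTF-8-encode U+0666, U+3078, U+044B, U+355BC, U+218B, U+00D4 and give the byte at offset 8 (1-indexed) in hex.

1-indexed offset 8 is 0-indexed offset 7.
U+0666 → 2-byte form D9 A6 at offsets 0–1.
U+3078 → 3-byte form E3 81 B8 at offsets 2–4.
U+044B → 2-byte form D1 8B at offsets 5–6.
U+355BC → 4-byte form F0 B5 96 BC at offsets 7–10.
Offset 7 falls in char 4's range; it's byte 1 of F0 B5 96 BC = 0xF0.

0xF0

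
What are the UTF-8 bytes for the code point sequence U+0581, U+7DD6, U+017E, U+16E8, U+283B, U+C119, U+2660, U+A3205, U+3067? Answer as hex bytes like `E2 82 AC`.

D6 81 E7 B7 96 C5 BE E1 9B A8 E2 A0 BB EC 84 99 E2 99 A0 F2 A3 88 85 E3 81 A7

U+0581: 2-byte form → D6 81.
U+7DD6: 3-byte form → E7 B7 96.
U+017E: 2-byte form → C5 BE.
U+16E8: 3-byte form → E1 9B A8.
U+283B: 3-byte form → E2 A0 BB.
U+C119: 3-byte form → EC 84 99.
U+2660: 3-byte form → E2 99 A0.
U+A3205: 4-byte form → F2 A3 88 85.
U+3067: 3-byte form → E3 81 A7.
Concatenated (26 bytes): D6 81 E7 B7 96 C5 BE E1 9B A8 E2 A0 BB EC 84 99 E2 99 A0 F2 A3 88 85 E3 81 A7.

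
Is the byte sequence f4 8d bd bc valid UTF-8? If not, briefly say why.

valid

Leading byte 0xF4 = 11110100 → 4-byte form.
Continuation bytes 0x8D=10001101, 0xBD=10111101, 0xBC=10111100 all match 10xxxxxx.
Decoded value 0x10DF7C is ≥ 0x10000 (shortest form) and not a surrogate.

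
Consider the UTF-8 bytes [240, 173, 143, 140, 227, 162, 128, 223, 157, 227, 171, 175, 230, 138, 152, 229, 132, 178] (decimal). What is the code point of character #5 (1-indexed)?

Offset 0: leading byte 0xF0 = 11110000 → 4-byte char #1 = F0 AD 8F 8C.
Offset 4: leading byte 0xE3 = 11100011 → 3-byte char #2 = E3 A2 80.
Offset 7: leading byte 0xDF = 11011111 → 2-byte char #3 = DF 9D.
Offset 9: leading byte 0xE3 = 11100011 → 3-byte char #4 = E3 AB AF.
Offset 12: leading byte 0xE6 = 11100110 → 3-byte char #5 = E6 8A 98.
Leading byte 0xE6 = 11100110 matches 1110xxxx → 3-byte sequence.
Byte 1: 0xE6 = 11100110, payload 0110 (4 bits).
Byte 2: 0x8A = 10001010 (10xxxxxx ✓), payload 001010.
Byte 3: 0x98 = 10011000 (10xxxxxx ✓), payload 011000.
Concatenate: 0110001010011000 = 0x6298 (16 bits → U+6298).

U+6298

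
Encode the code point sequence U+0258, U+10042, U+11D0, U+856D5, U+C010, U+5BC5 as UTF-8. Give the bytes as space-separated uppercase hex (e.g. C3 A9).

U+0258: 2-byte form → C9 98.
U+10042: 4-byte form → F0 90 81 82.
U+11D0: 3-byte form → E1 87 90.
U+856D5: 4-byte form → F2 85 9B 95.
U+C010: 3-byte form → EC 80 90.
U+5BC5: 3-byte form → E5 AF 85.
Concatenated (19 bytes): C9 98 F0 90 81 82 E1 87 90 F2 85 9B 95 EC 80 90 E5 AF 85.

C9 98 F0 90 81 82 E1 87 90 F2 85 9B 95 EC 80 90 E5 AF 85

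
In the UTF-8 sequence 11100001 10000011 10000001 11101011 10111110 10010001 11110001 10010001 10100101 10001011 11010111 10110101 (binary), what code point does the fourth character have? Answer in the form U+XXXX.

U+05F5

Offset 0: leading byte 0xE1 = 11100001 → 3-byte char #1 = E1 83 81.
Offset 3: leading byte 0xEB = 11101011 → 3-byte char #2 = EB BE 91.
Offset 6: leading byte 0xF1 = 11110001 → 4-byte char #3 = F1 91 A5 8B.
Offset 10: leading byte 0xD7 = 11010111 → 2-byte char #4 = D7 B5.
Leading byte 0xD7 = 11010111 matches 110xxxxx → 2-byte sequence.
Byte 1: 0xD7 = 11010111, payload 10111 (5 bits).
Byte 2: 0xB5 = 10110101 (10xxxxxx ✓), payload 110101.
Concatenate: 10111110101 = 0x5F5 (11 bits → U+05F5).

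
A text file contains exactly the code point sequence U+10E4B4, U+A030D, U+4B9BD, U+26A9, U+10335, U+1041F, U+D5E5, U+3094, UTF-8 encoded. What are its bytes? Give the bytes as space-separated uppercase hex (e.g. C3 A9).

U+10E4B4: 4-byte form → F4 8E 92 B4.
U+A030D: 4-byte form → F2 A0 8C 8D.
U+4B9BD: 4-byte form → F1 8B A6 BD.
U+26A9: 3-byte form → E2 9A A9.
U+10335: 4-byte form → F0 90 8C B5.
U+1041F: 4-byte form → F0 90 90 9F.
U+D5E5: 3-byte form → ED 97 A5.
U+3094: 3-byte form → E3 82 94.
Concatenated (29 bytes): F4 8E 92 B4 F2 A0 8C 8D F1 8B A6 BD E2 9A A9 F0 90 8C B5 F0 90 90 9F ED 97 A5 E3 82 94.

F4 8E 92 B4 F2 A0 8C 8D F1 8B A6 BD E2 9A A9 F0 90 8C B5 F0 90 90 9F ED 97 A5 E3 82 94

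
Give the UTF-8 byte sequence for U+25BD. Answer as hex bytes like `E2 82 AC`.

U+25BD = 0x25BD = 9661 decimal. In range U+0800–U+FFFF → 3-byte form: 1110xxxx 10xxxxxx 10xxxxxx.
Binary (16 bits): 0010010110111101.
Split 4+6+6: 0010 | 010110 | 111101.
Byte 1: 11100010 = 0xE2.
Byte 2: 10010110 = 0x96.
Byte 3: 10111101 = 0xBD.

E2 96 BD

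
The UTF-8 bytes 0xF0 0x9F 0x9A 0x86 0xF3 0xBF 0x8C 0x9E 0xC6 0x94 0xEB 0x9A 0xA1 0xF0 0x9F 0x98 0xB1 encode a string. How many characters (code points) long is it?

Byte at offset 0: 0xF0 = 11110000 → 4-byte char (#1). Advance 4.
Byte at offset 4: 0xF3 = 11110011 → 4-byte char (#2). Advance 4.
Byte at offset 8: 0xC6 = 11000110 → 2-byte char (#3). Advance 2.
Byte at offset 10: 0xEB = 11101011 → 3-byte char (#4). Advance 3.
Byte at offset 13: 0xF0 = 11110000 → 4-byte char (#5). Advance 4.
Reached end at offset 17 after 5 code points.

5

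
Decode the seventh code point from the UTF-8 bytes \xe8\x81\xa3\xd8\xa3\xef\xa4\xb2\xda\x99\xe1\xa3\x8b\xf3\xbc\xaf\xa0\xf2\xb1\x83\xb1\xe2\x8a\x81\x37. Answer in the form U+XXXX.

U+B10F1

Offset 0: leading byte 0xE8 = 11101000 → 3-byte char #1 = E8 81 A3.
Offset 3: leading byte 0xD8 = 11011000 → 2-byte char #2 = D8 A3.
Offset 5: leading byte 0xEF = 11101111 → 3-byte char #3 = EF A4 B2.
Offset 8: leading byte 0xDA = 11011010 → 2-byte char #4 = DA 99.
Offset 10: leading byte 0xE1 = 11100001 → 3-byte char #5 = E1 A3 8B.
Offset 13: leading byte 0xF3 = 11110011 → 4-byte char #6 = F3 BC AF A0.
Offset 17: leading byte 0xF2 = 11110010 → 4-byte char #7 = F2 B1 83 B1.
Leading byte 0xF2 = 11110010 matches 11110xxx → 4-byte sequence.
Byte 1: 0xF2 = 11110010, payload 010 (3 bits).
Byte 2: 0xB1 = 10110001 (10xxxxxx ✓), payload 110001.
Byte 3: 0x83 = 10000011 (10xxxxxx ✓), payload 000011.
Byte 4: 0xB1 = 10110001 (10xxxxxx ✓), payload 110001.
Concatenate: 010110001000011110001 = 0xB10F1 (21 bits → U+B10F1).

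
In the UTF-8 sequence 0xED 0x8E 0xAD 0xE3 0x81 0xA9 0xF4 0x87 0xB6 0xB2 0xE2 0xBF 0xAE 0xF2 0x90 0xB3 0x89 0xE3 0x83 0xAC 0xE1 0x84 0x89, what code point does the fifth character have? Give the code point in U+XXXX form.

Offset 0: leading byte 0xED = 11101101 → 3-byte char #1 = ED 8E AD.
Offset 3: leading byte 0xE3 = 11100011 → 3-byte char #2 = E3 81 A9.
Offset 6: leading byte 0xF4 = 11110100 → 4-byte char #3 = F4 87 B6 B2.
Offset 10: leading byte 0xE2 = 11100010 → 3-byte char #4 = E2 BF AE.
Offset 13: leading byte 0xF2 = 11110010 → 4-byte char #5 = F2 90 B3 89.
Leading byte 0xF2 = 11110010 matches 11110xxx → 4-byte sequence.
Byte 1: 0xF2 = 11110010, payload 010 (3 bits).
Byte 2: 0x90 = 10010000 (10xxxxxx ✓), payload 010000.
Byte 3: 0xB3 = 10110011 (10xxxxxx ✓), payload 110011.
Byte 4: 0x89 = 10001001 (10xxxxxx ✓), payload 001001.
Concatenate: 010010000110011001001 = 0x90CC9 (21 bits → U+90CC9).

U+90CC9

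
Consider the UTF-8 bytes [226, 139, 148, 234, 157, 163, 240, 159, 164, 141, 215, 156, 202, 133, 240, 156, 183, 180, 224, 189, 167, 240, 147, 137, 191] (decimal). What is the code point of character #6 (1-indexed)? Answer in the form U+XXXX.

Offset 0: leading byte 0xE2 = 11100010 → 3-byte char #1 = E2 8B 94.
Offset 3: leading byte 0xEA = 11101010 → 3-byte char #2 = EA 9D A3.
Offset 6: leading byte 0xF0 = 11110000 → 4-byte char #3 = F0 9F A4 8D.
Offset 10: leading byte 0xD7 = 11010111 → 2-byte char #4 = D7 9C.
Offset 12: leading byte 0xCA = 11001010 → 2-byte char #5 = CA 85.
Offset 14: leading byte 0xF0 = 11110000 → 4-byte char #6 = F0 9C B7 B4.
Leading byte 0xF0 = 11110000 matches 11110xxx → 4-byte sequence.
Byte 1: 0xF0 = 11110000, payload 000 (3 bits).
Byte 2: 0x9C = 10011100 (10xxxxxx ✓), payload 011100.
Byte 3: 0xB7 = 10110111 (10xxxxxx ✓), payload 110111.
Byte 4: 0xB4 = 10110100 (10xxxxxx ✓), payload 110100.
Concatenate: 000011100110111110100 = 0x1CDF4 (21 bits → U+1CDF4).

U+1CDF4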